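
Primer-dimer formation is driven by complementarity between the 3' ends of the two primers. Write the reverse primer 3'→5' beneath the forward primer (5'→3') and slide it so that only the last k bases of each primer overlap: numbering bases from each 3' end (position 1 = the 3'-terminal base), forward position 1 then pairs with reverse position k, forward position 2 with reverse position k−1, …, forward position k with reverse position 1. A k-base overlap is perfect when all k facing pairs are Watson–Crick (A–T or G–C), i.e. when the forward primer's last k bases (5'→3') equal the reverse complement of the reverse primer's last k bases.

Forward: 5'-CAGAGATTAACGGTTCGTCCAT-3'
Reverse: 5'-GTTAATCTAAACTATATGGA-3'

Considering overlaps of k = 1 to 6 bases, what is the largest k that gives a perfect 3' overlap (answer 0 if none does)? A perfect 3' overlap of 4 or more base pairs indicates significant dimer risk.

Longest perfect overlap: 5 complementary base pairs; significant dimer risk (threshold 4).

Last 6 bases (5'→3') — forward …GTCCAT, reverse …TATGGA.
Reverse complement of the reverse primer's last 6 bases: TCCATA; its first k bases are the reverse complement of the reverse primer's last k bases, so a perfect k-base overlap needs the forward primer's last k bases to equal them.
Comparing (forward last k vs required): k=1: T vs T ✓; k=2: AT vs TC ✗; k=3: CAT vs TCC ✗; k=4: CCAT vs TCCA ✗; k=5: TCCAT vs TCCAT ✓; k=6: GTCCAT vs TCCATA ✗.
Perfect overlaps at k = 1, 5; the largest is 5.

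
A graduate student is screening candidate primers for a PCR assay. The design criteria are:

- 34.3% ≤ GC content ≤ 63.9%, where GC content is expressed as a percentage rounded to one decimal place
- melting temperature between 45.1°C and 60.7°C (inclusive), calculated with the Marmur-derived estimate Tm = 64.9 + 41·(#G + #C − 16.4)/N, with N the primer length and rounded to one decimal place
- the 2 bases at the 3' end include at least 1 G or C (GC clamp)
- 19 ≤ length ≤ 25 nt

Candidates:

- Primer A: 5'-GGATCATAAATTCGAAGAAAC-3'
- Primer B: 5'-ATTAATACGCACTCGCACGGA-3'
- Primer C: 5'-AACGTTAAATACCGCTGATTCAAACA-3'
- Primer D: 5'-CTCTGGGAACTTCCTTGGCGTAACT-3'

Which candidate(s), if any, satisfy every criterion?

Primer A (21 nt, A=10 T=4 G=4 C=3): GC 7/21 = 33.3%, outside 34.3–63.9% ✗; Tm = 64.9 + 41·(7 − 16.4)/21 = 46.5°C ✓; 3' end AC has 1 G/C ✓; length 21 ✓ — fails.
Primer B (21 nt, A=7 T=4 G=4 C=6): GC 10/21 = 47.6% ✓; Tm = 64.9 + 41·(10 − 16.4)/21 = 52.4°C ✓; 3' end GA has 1 G/C ✓; length 21 ✓ — passes.
Primer C (26 nt, A=11 T=6 G=3 C=6): GC 9/26 = 34.6% ✓; Tm = 64.9 + 41·(9 − 16.4)/26 = 53.2°C ✓; 3' end CA has 1 G/C ✓; length 26, outside 19–25 ✗ — fails.
Primer D (25 nt, A=4 T=8 G=6 C=7): GC 13/25 = 52.0% ✓; Tm = 64.9 + 41·(13 − 16.4)/25 = 59.3°C ✓; 3' end CT has 1 G/C ✓; length 25 ✓ — passes.

Primer B and Primer D.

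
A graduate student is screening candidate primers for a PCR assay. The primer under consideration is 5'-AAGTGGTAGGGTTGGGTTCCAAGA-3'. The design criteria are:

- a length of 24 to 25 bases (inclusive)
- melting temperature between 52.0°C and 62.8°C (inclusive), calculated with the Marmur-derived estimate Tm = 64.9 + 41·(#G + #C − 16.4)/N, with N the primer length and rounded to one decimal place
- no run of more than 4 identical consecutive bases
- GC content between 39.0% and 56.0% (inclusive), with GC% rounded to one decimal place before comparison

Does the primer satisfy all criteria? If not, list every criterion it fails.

Base counts: A=6, T=6, G=10, C=2 (length 24).
length: length 24 ✓
Tm: Tm = 64.9 + 41·(12 − 16.4)/24 = 57.4°C ✓
homopolymer run: longest run = 3 ✓
GC content: GC 12/24 = 50.0% ✓

Meets all criteria.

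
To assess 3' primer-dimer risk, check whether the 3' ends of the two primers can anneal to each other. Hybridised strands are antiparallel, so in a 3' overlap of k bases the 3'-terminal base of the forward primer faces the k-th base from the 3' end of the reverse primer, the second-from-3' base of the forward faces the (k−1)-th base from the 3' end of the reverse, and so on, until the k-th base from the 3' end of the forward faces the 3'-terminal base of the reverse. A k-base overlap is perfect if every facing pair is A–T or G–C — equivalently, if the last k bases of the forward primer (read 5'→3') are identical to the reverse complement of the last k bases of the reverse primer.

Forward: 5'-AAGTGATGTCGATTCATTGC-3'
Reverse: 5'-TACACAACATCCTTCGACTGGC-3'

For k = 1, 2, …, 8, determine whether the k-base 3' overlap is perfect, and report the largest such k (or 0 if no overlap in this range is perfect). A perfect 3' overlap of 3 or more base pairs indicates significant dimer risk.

Last 8 bases (5'→3') — forward …TTCATTGC, reverse …CGACTGGC.
Reverse complement of the reverse primer's last 8 bases: GCCAGTCG; its first k bases are the reverse complement of the reverse primer's last k bases, so a perfect k-base overlap needs the forward primer's last k bases to equal them.
Comparing (forward last k vs required): k=1: C vs G ✗; k=2: GC vs GC ✓; k=3: TGC vs GCC ✗; k=4: TTGC vs GCCA ✗; k=5: ATTGC vs GCCAG ✗; k=6: CATTGC vs GCCAGT ✗; k=7: TCATTGC vs GCCAGTC ✗; k=8: TTCATTGC vs GCCAGTCG ✗.
Only k = 2 is perfect, so the longest perfect 3' overlap is 2.

Longest perfect overlap: 2 complementary base pairs; below the dimer-risk threshold (threshold 3).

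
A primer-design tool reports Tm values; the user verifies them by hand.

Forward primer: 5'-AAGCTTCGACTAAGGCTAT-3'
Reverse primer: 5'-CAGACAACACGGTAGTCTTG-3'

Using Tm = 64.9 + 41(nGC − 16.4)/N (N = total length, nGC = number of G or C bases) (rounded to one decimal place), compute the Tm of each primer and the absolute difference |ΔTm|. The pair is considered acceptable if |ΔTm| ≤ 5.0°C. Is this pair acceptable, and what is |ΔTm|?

|ΔTm| = 5.0°C; the pair is acceptable.

Forward: G+C = 8, N = 19 → Tm = 64.9 + 41·(8 − 16.4)/19 = 46.8°C.
Reverse: G+C = 10, N = 20 → Tm = 64.9 + 41·(10 − 16.4)/20 = 51.8°C.
|ΔTm| = |46.8 − 51.8| = 5.0°C, ≤ 5.0°C.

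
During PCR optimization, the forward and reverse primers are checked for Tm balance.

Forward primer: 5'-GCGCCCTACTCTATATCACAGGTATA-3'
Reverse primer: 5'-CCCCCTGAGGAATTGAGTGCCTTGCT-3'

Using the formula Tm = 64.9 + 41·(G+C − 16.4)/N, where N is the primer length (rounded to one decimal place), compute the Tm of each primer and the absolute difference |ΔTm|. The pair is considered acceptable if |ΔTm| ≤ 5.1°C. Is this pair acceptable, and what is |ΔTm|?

|ΔTm| = 4.7°C; the pair is acceptable.

Forward: G+C = 12, N = 26 → Tm = 64.9 + 41·(12 − 16.4)/26 = 58.0°C.
Reverse: G+C = 15, N = 26 → Tm = 64.9 + 41·(15 − 16.4)/26 = 62.7°C.
|ΔTm| = |58.0 − 62.7| = 4.7°C, ≤ 5.1°C.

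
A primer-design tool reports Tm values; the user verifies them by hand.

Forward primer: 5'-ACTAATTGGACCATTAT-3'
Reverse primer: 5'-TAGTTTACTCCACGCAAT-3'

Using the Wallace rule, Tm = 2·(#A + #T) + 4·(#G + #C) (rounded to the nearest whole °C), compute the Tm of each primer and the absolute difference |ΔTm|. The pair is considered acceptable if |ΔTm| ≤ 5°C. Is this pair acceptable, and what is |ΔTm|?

|ΔTm| = 6°C; the pair is not acceptable.

Forward: A=6 T=6 G=2 C=3 → Tm = 2·12 + 4·5 = 44°C.
Reverse: A=5 T=6 G=2 C=5 → Tm = 2·11 + 4·7 = 50°C.
|ΔTm| = |44 − 50| = 6°C, > 5°C.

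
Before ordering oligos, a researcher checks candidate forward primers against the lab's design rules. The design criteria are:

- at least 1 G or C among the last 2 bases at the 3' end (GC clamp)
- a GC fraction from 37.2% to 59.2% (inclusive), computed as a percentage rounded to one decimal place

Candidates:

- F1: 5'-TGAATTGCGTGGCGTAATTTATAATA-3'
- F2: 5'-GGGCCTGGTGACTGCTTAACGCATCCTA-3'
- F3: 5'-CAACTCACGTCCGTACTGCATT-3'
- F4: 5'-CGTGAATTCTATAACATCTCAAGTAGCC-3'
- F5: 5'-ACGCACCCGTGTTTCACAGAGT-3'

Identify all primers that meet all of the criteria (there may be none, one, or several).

F1 (26 nt, A=8 T=10 G=6 C=2): 3' end TA has 0 G/C, need ≥1 ✗; GC 8/26 = 30.8%, outside 37.2–59.2% ✗ — fails.
F2 (28 nt, A=5 T=7 G=8 C=8): 3' end TA has 0 G/C, need ≥1 ✗; GC 16/28 = 57.1% ✓ — fails.
F3 (22 nt, A=5 T=6 G=3 C=8): 3' end TT has 0 G/C, need ≥1 ✗; GC 11/22 = 50.0% ✓ — fails.
F4 (28 nt, A=9 T=8 G=4 C=7): 3' end CC has 2 G/C ✓; GC 11/28 = 39.3% ✓ — passes.
F5 (22 nt, A=5 T=5 G=5 C=7): 3' end GT has 1 G/C ✓; GC 12/22 = 54.5% ✓ — passes.

F4 and F5.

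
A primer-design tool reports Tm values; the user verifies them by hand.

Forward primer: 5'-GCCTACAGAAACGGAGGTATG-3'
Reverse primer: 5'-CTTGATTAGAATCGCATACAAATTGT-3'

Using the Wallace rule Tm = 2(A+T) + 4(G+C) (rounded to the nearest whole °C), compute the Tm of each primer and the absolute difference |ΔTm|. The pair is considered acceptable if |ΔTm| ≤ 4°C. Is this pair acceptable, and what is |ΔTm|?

Forward: A=7 T=3 G=7 C=4 → Tm = 2·10 + 4·11 = 64°C.
Reverse: A=9 T=9 G=4 C=4 → Tm = 2·18 + 4·8 = 68°C.
|ΔTm| = |64 − 68| = 4°C, ≤ 4°C.

|ΔTm| = 4°C; the pair is acceptable.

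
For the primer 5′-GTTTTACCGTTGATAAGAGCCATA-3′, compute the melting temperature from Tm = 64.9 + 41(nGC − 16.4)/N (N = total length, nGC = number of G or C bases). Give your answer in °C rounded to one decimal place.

52.3°C

Base counts: A=7, T=8, G=5, C=4; G+C = 9, N = 24.
Tm = 64.9 + 41·(9 − 16.4)/24 = 64.9 + -303.40/24 = 52.3°C.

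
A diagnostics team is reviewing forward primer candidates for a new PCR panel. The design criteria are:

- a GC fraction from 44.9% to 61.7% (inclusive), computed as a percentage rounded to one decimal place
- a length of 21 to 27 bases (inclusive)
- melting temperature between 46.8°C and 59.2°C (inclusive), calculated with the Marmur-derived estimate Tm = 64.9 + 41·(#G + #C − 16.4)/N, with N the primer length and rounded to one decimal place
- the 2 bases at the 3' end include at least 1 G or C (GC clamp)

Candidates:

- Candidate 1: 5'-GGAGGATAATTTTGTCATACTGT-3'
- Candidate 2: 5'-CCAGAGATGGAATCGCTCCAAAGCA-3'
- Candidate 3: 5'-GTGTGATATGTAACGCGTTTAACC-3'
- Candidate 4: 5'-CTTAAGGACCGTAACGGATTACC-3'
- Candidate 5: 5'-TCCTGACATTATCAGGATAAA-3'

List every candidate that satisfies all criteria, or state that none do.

Candidate 1 (23 nt, A=6 T=9 G=6 C=2): GC 8/23 = 34.8%, outside 44.9–61.7% ✗; length 23 ✓; Tm = 64.9 + 41·(8 − 16.4)/23 = 49.9°C ✓; 3' end GT has 1 G/C ✓ — fails.
Candidate 2 (25 nt, A=9 T=3 G=6 C=7): GC 13/25 = 52.0% ✓; length 25 ✓; Tm = 64.9 + 41·(13 − 16.4)/25 = 59.3°C, outside 46.8–59.2°C ✗; 3' end CA has 1 G/C ✓ — fails.
Candidate 3 (24 nt, A=6 T=8 G=6 C=4): GC 10/24 = 41.7%, outside 44.9–61.7% ✗; length 24 ✓; Tm = 64.9 + 41·(10 − 16.4)/24 = 54.0°C ✓; 3' end CC has 2 G/C ✓ — fails.
Candidate 4 (23 nt, A=7 T=5 G=5 C=6): GC 11/23 = 47.8% ✓; length 23 ✓; Tm = 64.9 + 41·(11 − 16.4)/23 = 55.3°C ✓; 3' end CC has 2 G/C ✓ — passes.
Candidate 5 (21 nt, A=8 T=6 G=3 C=4): GC 7/21 = 33.3%, outside 44.9–61.7% ✗; length 21 ✓; Tm = 64.9 + 41·(7 − 16.4)/21 = 46.5°C, outside 46.8–59.2°C ✗; 3' end AA has 0 G/C, need ≥1 ✗ — fails.

Candidate 4 only.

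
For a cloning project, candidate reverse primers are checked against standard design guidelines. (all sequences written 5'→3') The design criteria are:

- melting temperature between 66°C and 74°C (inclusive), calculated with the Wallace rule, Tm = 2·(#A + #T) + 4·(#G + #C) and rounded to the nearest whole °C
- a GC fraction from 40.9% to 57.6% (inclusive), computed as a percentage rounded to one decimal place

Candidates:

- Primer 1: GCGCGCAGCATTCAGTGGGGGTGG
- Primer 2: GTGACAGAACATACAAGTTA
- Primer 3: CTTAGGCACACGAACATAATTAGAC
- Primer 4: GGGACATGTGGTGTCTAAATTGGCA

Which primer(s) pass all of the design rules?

Primer 1 (24 nt, A=3 T=4 G=12 C=5): Tm = 2·7 + 4·17 = 82°C, outside 66–74°C ✗; GC 17/24 = 70.8%, outside 40.9–57.6% ✗ — fails.
Primer 2 (20 nt, A=9 T=4 G=4 C=3): Tm = 2·13 + 4·7 = 54°C, outside 66–74°C ✗; GC 7/20 = 35.0%, outside 40.9–57.6% ✗ — fails.
Primer 3 (25 nt, A=10 T=5 G=4 C=6): Tm = 2·15 + 4·10 = 70°C ✓; GC 10/25 = 40.0%, outside 40.9–57.6% ✗ — fails.
Primer 4 (25 nt, A=6 T=7 G=9 C=3): Tm = 2·13 + 4·12 = 74°C ✓; GC 12/25 = 48.0% ✓ — passes.

Primer 4 only.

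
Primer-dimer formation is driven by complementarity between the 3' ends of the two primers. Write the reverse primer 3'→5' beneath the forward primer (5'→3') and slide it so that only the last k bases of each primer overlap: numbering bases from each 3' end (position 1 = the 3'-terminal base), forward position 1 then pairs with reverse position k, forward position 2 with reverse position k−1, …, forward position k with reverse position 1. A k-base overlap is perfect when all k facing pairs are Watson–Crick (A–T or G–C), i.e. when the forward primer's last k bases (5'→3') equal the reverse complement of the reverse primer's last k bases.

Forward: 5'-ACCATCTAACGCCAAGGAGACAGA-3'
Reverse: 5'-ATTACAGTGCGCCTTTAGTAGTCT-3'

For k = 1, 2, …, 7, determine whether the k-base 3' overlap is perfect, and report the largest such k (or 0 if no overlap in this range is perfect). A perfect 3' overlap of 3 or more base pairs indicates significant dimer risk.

Longest perfect overlap: 3 complementary base pairs; significant dimer risk (threshold 3).

Last 7 bases (5'→3') — forward …AGACAGA, reverse …GTAGTCT.
Reverse complement of the reverse primer's last 7 bases: AGACTAC; its first k bases are the reverse complement of the reverse primer's last k bases, so a perfect k-base overlap needs the forward primer's last k bases to equal them.
Comparing (forward last k vs required): k=1: A vs A ✓; k=2: GA vs AG ✗; k=3: AGA vs AGA ✓; k=4: CAGA vs AGAC ✗; k=5: ACAGA vs AGACT ✗; k=6: GACAGA vs AGACTA ✗; k=7: AGACAGA vs AGACTAC ✗.
Perfect overlaps at k = 1, 3; the largest is 3.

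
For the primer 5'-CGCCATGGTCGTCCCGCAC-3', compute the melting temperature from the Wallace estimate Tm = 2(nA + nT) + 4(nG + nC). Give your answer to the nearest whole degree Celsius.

66°C

Base counts: A=2, T=3, G=5, C=9 (length 19).
Tm = 2·(2+3) + 4·(5+9) = 2·5 + 4·14 = 10 + 56 = 66°C.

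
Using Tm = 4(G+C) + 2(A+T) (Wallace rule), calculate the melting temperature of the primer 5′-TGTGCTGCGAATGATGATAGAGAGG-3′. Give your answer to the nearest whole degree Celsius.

74°C

Base counts: A=7, T=6, G=10, C=2 (length 25).
Tm = 2·(7+6) + 4·(10+2) = 2·13 + 4·12 = 26 + 48 = 74°C.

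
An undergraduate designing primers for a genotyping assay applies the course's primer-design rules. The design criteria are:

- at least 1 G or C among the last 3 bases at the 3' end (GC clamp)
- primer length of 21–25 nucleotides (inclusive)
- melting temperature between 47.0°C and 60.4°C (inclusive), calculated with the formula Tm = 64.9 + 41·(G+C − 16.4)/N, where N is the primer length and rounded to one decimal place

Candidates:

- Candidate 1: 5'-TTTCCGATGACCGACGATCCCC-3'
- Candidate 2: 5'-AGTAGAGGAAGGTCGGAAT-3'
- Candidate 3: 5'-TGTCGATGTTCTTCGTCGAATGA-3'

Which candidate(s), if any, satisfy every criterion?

Candidate 1 (22 nt, A=4 T=5 G=4 C=9): 3' end CCC has 3 G/C ✓; length 22 ✓; Tm = 64.9 + 41·(13 − 16.4)/22 = 58.6°C ✓ — passes.
Candidate 2 (19 nt, A=7 T=3 G=8 C=1): 3' end AAT has 0 G/C, need ≥1 ✗; length 19, outside 21–25 ✗; Tm = 64.9 + 41·(9 − 16.4)/19 = 48.9°C ✓ — fails.
Candidate 3 (23 nt, A=4 T=9 G=6 C=4): 3' end TGA has 1 G/C ✓; length 23 ✓; Tm = 64.9 + 41·(10 − 16.4)/23 = 53.5°C ✓ — passes.

Candidate 1 and Candidate 3.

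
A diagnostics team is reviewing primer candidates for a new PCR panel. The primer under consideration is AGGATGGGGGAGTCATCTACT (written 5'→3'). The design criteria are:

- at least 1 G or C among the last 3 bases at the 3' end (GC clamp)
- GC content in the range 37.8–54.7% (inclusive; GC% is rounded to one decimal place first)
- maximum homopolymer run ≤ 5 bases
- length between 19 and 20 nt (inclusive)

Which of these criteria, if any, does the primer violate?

Base counts: A=5, T=5, G=8, C=3 (length 21).
GC clamp: 3' end ACT has 1 G/C ✓
GC content: GC 11/21 = 52.4% ✓
homopolymer run: longest run = 5 ✓
length: length 21, outside 19–20 ✗

Fails: length.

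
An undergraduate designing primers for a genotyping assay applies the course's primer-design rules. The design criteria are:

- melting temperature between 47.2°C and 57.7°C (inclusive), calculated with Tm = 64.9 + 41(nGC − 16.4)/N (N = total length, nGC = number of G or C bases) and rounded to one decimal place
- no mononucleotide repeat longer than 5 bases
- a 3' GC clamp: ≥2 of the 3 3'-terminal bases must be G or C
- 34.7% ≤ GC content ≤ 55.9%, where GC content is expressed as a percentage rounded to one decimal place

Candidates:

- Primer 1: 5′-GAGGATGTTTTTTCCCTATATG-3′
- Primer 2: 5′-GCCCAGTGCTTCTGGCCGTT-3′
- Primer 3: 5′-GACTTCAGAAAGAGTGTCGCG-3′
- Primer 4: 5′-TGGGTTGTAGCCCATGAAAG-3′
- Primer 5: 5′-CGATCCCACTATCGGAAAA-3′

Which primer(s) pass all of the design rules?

Primer 3 only.

Primer 1 (22 nt, A=4 T=10 G=5 C=3): Tm = 64.9 + 41·(8 − 16.4)/22 = 49.2°C ✓; longest run = 6, exceeds 5 ✗; 3' end ATG has 1 G/C, need ≥2 ✗; GC 8/22 = 36.4% ✓ — fails.
Primer 2 (20 nt, A=1 T=6 G=6 C=7): Tm = 64.9 + 41·(13 − 16.4)/20 = 57.9°C, outside 47.2–57.7°C ✗; longest run = 3 ✓; 3' end GTT has 1 G/C, need ≥2 ✗; GC 13/20 = 65.0%, outside 34.7–55.9% ✗ — fails.
Primer 3 (21 nt, A=6 T=4 G=7 C=4): Tm = 64.9 + 41·(11 − 16.4)/21 = 54.4°C ✓; longest run = 3 ✓; 3' end GCG has 3 G/C ✓; GC 11/21 = 52.4% ✓ — passes.
Primer 4 (20 nt, A=5 T=5 G=7 C=3): Tm = 64.9 + 41·(10 − 16.4)/20 = 51.8°C ✓; longest run = 3 ✓; 3' end AAG has 1 G/C, need ≥2 ✗; GC 10/20 = 50.0% ✓ — fails.
Primer 5 (19 nt, A=7 T=3 G=3 C=6): Tm = 64.9 + 41·(9 − 16.4)/19 = 48.9°C ✓; longest run = 4 ✓; 3' end AAA has 0 G/C, need ≥2 ✗; GC 9/19 = 47.4% ✓ — fails.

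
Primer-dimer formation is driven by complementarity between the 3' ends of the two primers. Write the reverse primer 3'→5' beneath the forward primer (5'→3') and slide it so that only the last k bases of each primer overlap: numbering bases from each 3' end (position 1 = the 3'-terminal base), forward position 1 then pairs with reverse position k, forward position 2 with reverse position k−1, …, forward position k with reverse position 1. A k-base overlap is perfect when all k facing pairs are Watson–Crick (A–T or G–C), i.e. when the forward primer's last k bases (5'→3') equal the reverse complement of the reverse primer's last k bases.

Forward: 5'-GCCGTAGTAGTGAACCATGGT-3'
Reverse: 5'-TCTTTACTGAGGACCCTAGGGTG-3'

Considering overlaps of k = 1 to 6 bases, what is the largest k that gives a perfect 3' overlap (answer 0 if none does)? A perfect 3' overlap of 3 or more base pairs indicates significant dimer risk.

Last 6 bases (5'→3') — forward …CATGGT, reverse …AGGGTG.
Reverse complement of the reverse primer's last 6 bases: CACCCT; its first k bases are the reverse complement of the reverse primer's last k bases, so a perfect k-base overlap needs the forward primer's last k bases to equal them.
Comparing (forward last k vs required): k=1: T vs C ✗; k=2: GT vs CA ✗; k=3: GGT vs CAC ✗; k=4: TGGT vs CACC ✗; k=5: ATGGT vs CACCC ✗; k=6: CATGGT vs CACCCT ✗.
No overlap length from 1 to 6 is perfect, so the longest perfect 3' overlap is 0.

Longest perfect overlap: 0 complementary base pairs; below the dimer-risk threshold (threshold 3).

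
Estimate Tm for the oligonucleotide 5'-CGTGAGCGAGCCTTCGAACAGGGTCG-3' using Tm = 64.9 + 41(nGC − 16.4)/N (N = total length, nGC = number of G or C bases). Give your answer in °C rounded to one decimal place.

Base counts: A=5, T=4, G=10, C=7; G+C = 17, N = 26.
Tm = 64.9 + 41·(17 − 16.4)/26 = 64.9 + 24.60/26 = 65.8°C.

65.8°C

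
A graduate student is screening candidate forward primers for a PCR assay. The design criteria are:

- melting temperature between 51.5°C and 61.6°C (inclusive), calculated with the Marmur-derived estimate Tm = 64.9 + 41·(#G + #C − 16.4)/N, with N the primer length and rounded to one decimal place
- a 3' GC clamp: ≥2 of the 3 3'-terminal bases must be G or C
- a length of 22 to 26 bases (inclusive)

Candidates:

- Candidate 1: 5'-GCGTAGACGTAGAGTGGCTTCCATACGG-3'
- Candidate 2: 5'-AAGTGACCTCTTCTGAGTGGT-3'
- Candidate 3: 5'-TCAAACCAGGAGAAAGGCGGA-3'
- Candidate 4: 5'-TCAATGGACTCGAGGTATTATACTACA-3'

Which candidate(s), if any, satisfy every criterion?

Candidate 1 (28 nt, A=6 T=6 G=10 C=6): Tm = 64.9 + 41·(16 − 16.4)/28 = 64.3°C, outside 51.5–61.6°C ✗; 3' end CGG has 3 G/C ✓; length 28, outside 22–26 ✗ — fails.
Candidate 2 (21 nt, A=4 T=7 G=6 C=4): Tm = 64.9 + 41·(10 − 16.4)/21 = 52.4°C ✓; 3' end GGT has 2 G/C ✓; length 21, outside 22–26 ✗ — fails.
Candidate 3 (21 nt, A=9 T=1 G=7 C=4): Tm = 64.9 + 41·(11 − 16.4)/21 = 54.4°C ✓; 3' end GGA has 2 G/C ✓; length 21, outside 22–26 ✗ — fails.
Candidate 4 (27 nt, A=9 T=8 G=5 C=5): Tm = 64.9 + 41·(10 − 16.4)/27 = 55.2°C ✓; 3' end ACA has 1 G/C, need ≥2 ✗; length 27, outside 22–26 ✗ — fails.

None of the candidates satisfy all criteria.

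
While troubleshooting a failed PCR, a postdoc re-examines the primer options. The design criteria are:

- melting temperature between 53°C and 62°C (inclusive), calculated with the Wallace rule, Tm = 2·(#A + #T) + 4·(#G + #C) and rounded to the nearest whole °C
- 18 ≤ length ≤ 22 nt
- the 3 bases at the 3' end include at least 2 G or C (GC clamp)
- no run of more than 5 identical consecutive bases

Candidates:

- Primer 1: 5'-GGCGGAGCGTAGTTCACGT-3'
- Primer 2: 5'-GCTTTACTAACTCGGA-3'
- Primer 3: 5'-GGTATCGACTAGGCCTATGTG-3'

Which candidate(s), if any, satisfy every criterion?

Primer 1 (19 nt, A=3 T=4 G=8 C=4): Tm = 2·7 + 4·12 = 62°C ✓; length 19 ✓; 3' end CGT has 2 G/C ✓; longest run = 2 ✓ — passes.
Primer 2 (16 nt, A=4 T=5 G=3 C=4): Tm = 2·9 + 4·7 = 46°C, outside 53–62°C ✗; length 16, outside 18–22 ✗; 3' end GGA has 2 G/C ✓; longest run = 3 ✓ — fails.
Primer 3 (21 nt, A=4 T=6 G=7 C=4): Tm = 2·10 + 4·11 = 64°C, outside 53–62°C ✗; length 21 ✓; 3' end GTG has 2 G/C ✓; longest run = 2 ✓ — fails.

Primer 1 only.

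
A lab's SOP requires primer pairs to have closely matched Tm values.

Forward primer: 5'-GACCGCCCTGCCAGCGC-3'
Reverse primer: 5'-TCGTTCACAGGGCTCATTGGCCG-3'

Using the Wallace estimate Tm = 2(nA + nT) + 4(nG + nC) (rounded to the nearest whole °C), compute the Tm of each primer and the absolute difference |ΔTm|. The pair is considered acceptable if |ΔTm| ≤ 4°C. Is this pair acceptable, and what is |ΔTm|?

|ΔTm| = 12°C; the pair is not acceptable.

Forward: A=2 T=1 G=5 C=9 → Tm = 2·3 + 4·14 = 62°C.
Reverse: A=3 T=6 G=7 C=7 → Tm = 2·9 + 4·14 = 74°C.
|ΔTm| = |62 − 74| = 12°C, > 4°C.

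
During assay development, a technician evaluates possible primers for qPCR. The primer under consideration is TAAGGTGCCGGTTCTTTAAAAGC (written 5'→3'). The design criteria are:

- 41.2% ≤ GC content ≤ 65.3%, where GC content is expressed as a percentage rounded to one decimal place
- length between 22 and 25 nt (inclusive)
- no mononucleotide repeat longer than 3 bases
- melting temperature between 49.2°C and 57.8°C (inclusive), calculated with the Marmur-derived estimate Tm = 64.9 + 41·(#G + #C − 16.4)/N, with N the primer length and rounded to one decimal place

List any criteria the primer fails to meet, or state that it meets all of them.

Fails: homopolymer run.

Base counts: A=6, T=7, G=6, C=4 (length 23).
GC content: GC 10/23 = 43.5% ✓
length: length 23 ✓
homopolymer run: longest run = 4, exceeds 3 ✗
Tm: Tm = 64.9 + 41·(10 − 16.4)/23 = 53.5°C ✓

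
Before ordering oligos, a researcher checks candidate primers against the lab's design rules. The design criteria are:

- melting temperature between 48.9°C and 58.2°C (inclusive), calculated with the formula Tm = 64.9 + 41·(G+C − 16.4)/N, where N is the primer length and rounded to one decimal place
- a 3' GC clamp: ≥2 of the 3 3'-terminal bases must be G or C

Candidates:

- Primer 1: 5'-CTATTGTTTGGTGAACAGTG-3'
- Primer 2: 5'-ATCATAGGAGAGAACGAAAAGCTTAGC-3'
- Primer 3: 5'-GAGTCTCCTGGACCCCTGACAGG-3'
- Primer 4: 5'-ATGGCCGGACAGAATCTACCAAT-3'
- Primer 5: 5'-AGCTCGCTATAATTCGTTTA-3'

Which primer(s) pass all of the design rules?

Primer 1 (20 nt, A=4 T=8 G=6 C=2): Tm = 64.9 + 41·(8 − 16.4)/20 = 47.7°C, outside 48.9–58.2°C ✗; 3' end GTG has 2 G/C ✓ — fails.
Primer 2 (27 nt, A=12 T=4 G=7 C=4): Tm = 64.9 + 41·(11 − 16.4)/27 = 56.7°C ✓; 3' end AGC has 2 G/C ✓ — passes.
Primer 3 (23 nt, A=4 T=4 G=7 C=8): Tm = 64.9 + 41·(15 − 16.4)/23 = 62.4°C, outside 48.9–58.2°C ✗; 3' end AGG has 2 G/C ✓ — fails.
Primer 4 (23 nt, A=8 T=4 G=5 C=6): Tm = 64.9 + 41·(11 − 16.4)/23 = 55.3°C ✓; 3' end AAT has 0 G/C, need ≥2 ✗ — fails.
Primer 5 (20 nt, A=5 T=8 G=3 C=4): Tm = 64.9 + 41·(7 − 16.4)/20 = 45.6°C, outside 48.9–58.2°C ✗; 3' end TTA has 0 G/C, need ≥2 ✗ — fails.

Primer 2 only.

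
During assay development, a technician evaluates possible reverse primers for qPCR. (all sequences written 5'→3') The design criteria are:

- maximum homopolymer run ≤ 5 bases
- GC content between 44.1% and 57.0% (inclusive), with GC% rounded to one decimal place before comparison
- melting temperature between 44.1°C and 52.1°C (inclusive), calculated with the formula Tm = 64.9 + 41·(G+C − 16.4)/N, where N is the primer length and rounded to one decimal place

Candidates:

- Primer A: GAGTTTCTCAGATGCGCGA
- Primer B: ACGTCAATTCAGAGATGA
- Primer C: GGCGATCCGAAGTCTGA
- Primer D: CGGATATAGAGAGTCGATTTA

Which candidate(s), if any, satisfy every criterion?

Primer A (19 nt, A=4 T=5 G=6 C=4): longest run = 3 ✓; GC 10/19 = 52.6% ✓; Tm = 64.9 + 41·(10 − 16.4)/19 = 51.1°C ✓ — passes.
Primer B (18 nt, A=7 T=4 G=4 C=3): longest run = 2 ✓; GC 7/18 = 38.9%, outside 44.1–57.0% ✗; Tm = 64.9 + 41·(7 − 16.4)/18 = 43.5°C, outside 44.1–52.1°C ✗ — fails.
Primer C (17 nt, A=4 T=3 G=6 C=4): longest run = 2 ✓; GC 10/17 = 58.8%, outside 44.1–57.0% ✗; Tm = 64.9 + 41·(10 − 16.4)/17 = 49.5°C ✓ — fails.
Primer D (21 nt, A=7 T=6 G=6 C=2): longest run = 3 ✓; GC 8/21 = 38.1%, outside 44.1–57.0% ✗; Tm = 64.9 + 41·(8 − 16.4)/21 = 48.5°C ✓ — fails.

Primer A only.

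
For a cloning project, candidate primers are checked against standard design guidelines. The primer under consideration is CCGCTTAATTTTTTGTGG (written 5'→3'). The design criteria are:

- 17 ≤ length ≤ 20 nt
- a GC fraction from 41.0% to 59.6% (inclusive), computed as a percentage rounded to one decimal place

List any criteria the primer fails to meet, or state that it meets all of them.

Base counts: A=2, T=9, G=4, C=3 (length 18).
length: length 18 ✓
GC content: GC 7/18 = 38.9%, outside 41.0–59.6% ✗

Fails: GC content.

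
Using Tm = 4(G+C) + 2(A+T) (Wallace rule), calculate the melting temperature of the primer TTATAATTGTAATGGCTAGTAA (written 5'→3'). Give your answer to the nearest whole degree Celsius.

Base counts: A=8, T=9, G=4, C=1 (length 22).
Tm = 2·(8+9) + 4·(4+1) = 2·17 + 4·5 = 34 + 20 = 54°C.

54°C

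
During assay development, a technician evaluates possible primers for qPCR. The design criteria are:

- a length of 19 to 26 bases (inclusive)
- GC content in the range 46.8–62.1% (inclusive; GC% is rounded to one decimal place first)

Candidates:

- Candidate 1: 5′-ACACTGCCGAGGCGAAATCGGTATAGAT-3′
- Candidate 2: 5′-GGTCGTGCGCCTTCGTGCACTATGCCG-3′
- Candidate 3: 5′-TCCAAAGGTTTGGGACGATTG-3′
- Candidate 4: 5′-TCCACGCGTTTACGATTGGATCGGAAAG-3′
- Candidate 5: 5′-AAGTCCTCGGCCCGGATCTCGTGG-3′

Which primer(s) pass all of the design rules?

Candidate 3 only.

Candidate 1 (28 nt, A=9 T=5 G=8 C=6): length 28, outside 19–26 ✗; GC 14/28 = 50.0% ✓ — fails.
Candidate 2 (27 nt, A=2 T=7 G=9 C=9): length 27, outside 19–26 ✗; GC 18/27 = 66.7%, outside 46.8–62.1% ✗ — fails.
Candidate 3 (21 nt, A=5 T=6 G=7 C=3): length 21 ✓; GC 10/21 = 47.6% ✓ — passes.
Candidate 4 (28 nt, A=7 T=7 G=8 C=6): length 28, outside 19–26 ✗; GC 14/28 = 50.0% ✓ — fails.
Candidate 5 (24 nt, A=3 T=5 G=8 C=8): length 24 ✓; GC 16/24 = 66.7%, outside 46.8–62.1% ✗ — fails.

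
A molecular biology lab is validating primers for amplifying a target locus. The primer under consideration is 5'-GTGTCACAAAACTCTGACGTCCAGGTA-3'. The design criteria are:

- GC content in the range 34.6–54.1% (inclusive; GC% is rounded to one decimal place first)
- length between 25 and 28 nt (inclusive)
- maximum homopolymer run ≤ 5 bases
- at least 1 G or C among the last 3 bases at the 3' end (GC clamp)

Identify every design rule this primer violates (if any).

Base counts: A=8, T=6, G=6, C=7 (length 27).
GC content: GC 13/27 = 48.1% ✓
length: length 27 ✓
homopolymer run: longest run = 4 ✓
GC clamp: 3' end GTA has 1 G/C ✓

Meets all criteria.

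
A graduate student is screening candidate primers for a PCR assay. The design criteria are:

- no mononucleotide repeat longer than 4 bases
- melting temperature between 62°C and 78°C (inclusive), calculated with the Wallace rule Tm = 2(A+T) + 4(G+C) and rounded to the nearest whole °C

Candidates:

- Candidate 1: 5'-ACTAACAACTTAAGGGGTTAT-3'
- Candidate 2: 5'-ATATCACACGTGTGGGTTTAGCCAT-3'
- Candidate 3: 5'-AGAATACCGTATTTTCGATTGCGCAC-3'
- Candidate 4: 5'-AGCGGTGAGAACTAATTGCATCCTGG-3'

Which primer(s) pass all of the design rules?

Candidate 2, Candidate 3 and Candidate 4.

Candidate 1 (21 nt, A=8 T=6 G=4 C=3): longest run = 4 ✓; Tm = 2·14 + 4·7 = 56°C, outside 62–78°C ✗ — fails.
Candidate 2 (25 nt, A=6 T=8 G=6 C=5): longest run = 3 ✓; Tm = 2·14 + 4·11 = 72°C ✓ — passes.
Candidate 3 (26 nt, A=7 T=8 G=5 C=6): longest run = 4 ✓; Tm = 2·15 + 4·11 = 74°C ✓ — passes.
Candidate 4 (26 nt, A=7 T=6 G=8 C=5): longest run = 2 ✓; Tm = 2·13 + 4·13 = 78°C ✓ — passes.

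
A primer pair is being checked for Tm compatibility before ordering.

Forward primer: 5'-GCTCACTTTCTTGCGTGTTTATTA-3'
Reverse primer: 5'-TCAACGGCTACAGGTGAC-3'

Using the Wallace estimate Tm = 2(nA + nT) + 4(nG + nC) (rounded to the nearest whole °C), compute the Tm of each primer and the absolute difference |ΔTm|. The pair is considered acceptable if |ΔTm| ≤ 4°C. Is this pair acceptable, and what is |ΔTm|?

|ΔTm| = 10°C; the pair is not acceptable.

Forward: A=3 T=12 G=4 C=5 → Tm = 2·15 + 4·9 = 66°C.
Reverse: A=5 T=3 G=5 C=5 → Tm = 2·8 + 4·10 = 56°C.
|ΔTm| = |66 − 56| = 10°C, > 4°C.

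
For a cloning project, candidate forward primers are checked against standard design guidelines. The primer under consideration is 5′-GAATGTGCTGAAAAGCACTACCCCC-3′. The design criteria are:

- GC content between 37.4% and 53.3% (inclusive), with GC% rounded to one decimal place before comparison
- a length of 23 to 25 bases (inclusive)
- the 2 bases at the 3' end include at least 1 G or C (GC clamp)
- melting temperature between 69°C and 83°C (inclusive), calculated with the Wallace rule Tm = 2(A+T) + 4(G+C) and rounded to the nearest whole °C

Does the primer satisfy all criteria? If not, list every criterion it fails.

Meets all criteria.

Base counts: A=8, T=4, G=5, C=8 (length 25).
GC content: GC 13/25 = 52.0% ✓
length: length 25 ✓
GC clamp: 3' end CC has 2 G/C ✓
Tm: Tm = 2·12 + 4·13 = 76°C ✓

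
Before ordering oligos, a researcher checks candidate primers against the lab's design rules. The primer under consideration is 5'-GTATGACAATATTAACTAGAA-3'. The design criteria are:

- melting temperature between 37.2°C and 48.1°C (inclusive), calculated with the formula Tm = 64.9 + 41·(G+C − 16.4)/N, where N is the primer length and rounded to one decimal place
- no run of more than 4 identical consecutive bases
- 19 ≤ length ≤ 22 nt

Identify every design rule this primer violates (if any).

Meets all criteria.

Base counts: A=10, T=6, G=3, C=2 (length 21).
Tm: Tm = 64.9 + 41·(5 − 16.4)/21 = 42.6°C ✓
homopolymer run: longest run = 2 ✓
length: length 21 ✓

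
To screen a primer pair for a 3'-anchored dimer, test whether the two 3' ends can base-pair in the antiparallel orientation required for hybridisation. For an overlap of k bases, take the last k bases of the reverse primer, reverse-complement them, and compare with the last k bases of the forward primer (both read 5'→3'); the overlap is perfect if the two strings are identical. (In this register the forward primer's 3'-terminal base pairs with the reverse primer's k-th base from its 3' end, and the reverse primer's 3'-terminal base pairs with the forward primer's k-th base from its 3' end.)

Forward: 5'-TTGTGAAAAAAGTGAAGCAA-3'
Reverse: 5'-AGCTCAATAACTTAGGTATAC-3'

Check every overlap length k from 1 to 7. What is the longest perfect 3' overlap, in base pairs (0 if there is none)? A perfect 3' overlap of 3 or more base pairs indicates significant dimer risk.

Last 7 bases (5'→3') — forward …GAAGCAA, reverse …GGTATAC.
Reverse complement of the reverse primer's last 7 bases: GTATACC; its first k bases are the reverse complement of the reverse primer's last k bases, so a perfect k-base overlap needs the forward primer's last k bases to equal them.
Comparing (forward last k vs required): k=1: A vs G ✗; k=2: AA vs GT ✗; k=3: CAA vs GTA ✗; k=4: GCAA vs GTAT ✗; k=5: AGCAA vs GTATA ✗; k=6: AAGCAA vs GTATAC ✗; k=7: GAAGCAA vs GTATACC ✗.
No overlap length from 1 to 7 is perfect, so the longest perfect 3' overlap is 0.

Longest perfect overlap: 0 complementary base pairs; below the dimer-risk threshold (threshold 3).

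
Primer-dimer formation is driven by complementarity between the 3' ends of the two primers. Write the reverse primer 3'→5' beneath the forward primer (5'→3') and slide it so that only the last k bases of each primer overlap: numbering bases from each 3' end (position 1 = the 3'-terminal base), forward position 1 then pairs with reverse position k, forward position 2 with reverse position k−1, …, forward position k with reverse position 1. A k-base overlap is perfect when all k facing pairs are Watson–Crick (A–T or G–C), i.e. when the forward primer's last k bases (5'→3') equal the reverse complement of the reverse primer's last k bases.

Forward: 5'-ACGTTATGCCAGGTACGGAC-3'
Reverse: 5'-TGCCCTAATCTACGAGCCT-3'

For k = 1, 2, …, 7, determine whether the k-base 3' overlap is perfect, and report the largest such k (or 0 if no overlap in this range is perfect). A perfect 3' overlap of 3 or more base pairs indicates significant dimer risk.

Longest perfect overlap: 0 complementary base pairs; below the dimer-risk threshold (threshold 3).

Last 7 bases (5'→3') — forward …TACGGAC, reverse …CGAGCCT.
Reverse complement of the reverse primer's last 7 bases: AGGCTCG; its first k bases are the reverse complement of the reverse primer's last k bases, so a perfect k-base overlap needs the forward primer's last k bases to equal them.
Comparing (forward last k vs required): k=1: C vs A ✗; k=2: AC vs AG ✗; k=3: GAC vs AGG ✗; k=4: GGAC vs AGGC ✗; k=5: CGGAC vs AGGCT ✗; k=6: ACGGAC vs AGGCTC ✗; k=7: TACGGAC vs AGGCTCG ✗.
No overlap length from 1 to 7 is perfect, so the longest perfect 3' overlap is 0.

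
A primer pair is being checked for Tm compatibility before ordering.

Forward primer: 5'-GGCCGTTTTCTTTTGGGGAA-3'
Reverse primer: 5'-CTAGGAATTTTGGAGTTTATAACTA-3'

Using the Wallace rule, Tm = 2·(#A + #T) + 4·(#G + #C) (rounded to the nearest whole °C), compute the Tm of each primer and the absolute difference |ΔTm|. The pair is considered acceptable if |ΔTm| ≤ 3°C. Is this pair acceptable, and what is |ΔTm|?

|ΔTm| = 4°C; the pair is not acceptable.

Forward: A=2 T=8 G=7 C=3 → Tm = 2·10 + 4·10 = 60°C.
Reverse: A=8 T=10 G=5 C=2 → Tm = 2·18 + 4·7 = 64°C.
|ΔTm| = |60 − 64| = 4°C, > 3°C.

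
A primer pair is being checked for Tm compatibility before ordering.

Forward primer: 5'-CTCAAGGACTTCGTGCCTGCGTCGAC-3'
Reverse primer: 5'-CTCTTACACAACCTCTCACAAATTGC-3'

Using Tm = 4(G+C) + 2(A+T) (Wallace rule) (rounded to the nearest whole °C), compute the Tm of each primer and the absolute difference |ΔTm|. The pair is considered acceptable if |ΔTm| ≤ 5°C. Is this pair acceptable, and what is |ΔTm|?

|ΔTm| = 10°C; the pair is not acceptable.

Forward: A=4 T=6 G=7 C=9 → Tm = 2·10 + 4·16 = 84°C.
Reverse: A=8 T=7 G=1 C=10 → Tm = 2·15 + 4·11 = 74°C.
|ΔTm| = |84 − 74| = 10°C, > 5°C.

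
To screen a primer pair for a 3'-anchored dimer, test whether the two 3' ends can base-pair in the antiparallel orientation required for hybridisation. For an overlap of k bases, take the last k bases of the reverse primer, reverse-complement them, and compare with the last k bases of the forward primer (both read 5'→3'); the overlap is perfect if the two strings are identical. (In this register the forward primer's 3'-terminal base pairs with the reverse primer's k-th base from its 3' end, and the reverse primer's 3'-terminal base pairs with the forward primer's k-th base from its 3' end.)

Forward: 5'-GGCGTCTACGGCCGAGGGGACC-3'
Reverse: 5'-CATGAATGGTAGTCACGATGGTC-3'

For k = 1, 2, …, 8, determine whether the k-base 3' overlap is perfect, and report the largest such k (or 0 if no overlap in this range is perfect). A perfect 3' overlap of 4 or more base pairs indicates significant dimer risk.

Last 8 bases (5'→3') — forward …AGGGGACC, reverse …CGATGGTC.
Reverse complement of the reverse primer's last 8 bases: GACCATCG; its first k bases are the reverse complement of the reverse primer's last k bases, so a perfect k-base overlap needs the forward primer's last k bases to equal them.
Comparing (forward last k vs required): k=1: C vs G ✗; k=2: CC vs GA ✗; k=3: ACC vs GAC ✗; k=4: GACC vs GACC ✓; k=5: GGACC vs GACCA ✗; k=6: GGGACC vs GACCAT ✗; k=7: GGGGACC vs GACCATC ✗; k=8: AGGGGACC vs GACCATCG ✗.
Only k = 4 is perfect, so the longest perfect 3' overlap is 4.

Longest perfect overlap: 4 complementary base pairs; significant dimer risk (threshold 4).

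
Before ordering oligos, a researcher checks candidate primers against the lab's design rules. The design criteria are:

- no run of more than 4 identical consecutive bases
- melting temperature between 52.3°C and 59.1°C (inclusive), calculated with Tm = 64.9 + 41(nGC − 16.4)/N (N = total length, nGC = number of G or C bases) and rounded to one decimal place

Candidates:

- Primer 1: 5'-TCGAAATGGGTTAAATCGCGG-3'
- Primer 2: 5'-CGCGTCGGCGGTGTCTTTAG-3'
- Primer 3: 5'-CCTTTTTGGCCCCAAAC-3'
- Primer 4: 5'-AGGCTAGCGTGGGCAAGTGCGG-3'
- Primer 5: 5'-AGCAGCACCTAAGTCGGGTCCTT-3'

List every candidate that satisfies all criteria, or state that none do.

Primer 1, Primer 2 and Primer 5.

Primer 1 (21 nt, A=6 T=5 G=7 C=3): longest run = 3 ✓; Tm = 64.9 + 41·(10 − 16.4)/21 = 52.4°C ✓ — passes.
Primer 2 (20 nt, A=1 T=6 G=8 C=5): longest run = 3 ✓; Tm = 64.9 + 41·(13 − 16.4)/20 = 57.9°C ✓ — passes.
Primer 3 (17 nt, A=3 T=5 G=2 C=7): longest run = 5, exceeds 4 ✗; Tm = 64.9 + 41·(9 − 16.4)/17 = 47.1°C, outside 52.3–59.1°C ✗ — fails.
Primer 4 (22 nt, A=4 T=3 G=11 C=4): longest run = 3 ✓; Tm = 64.9 + 41·(15 − 16.4)/22 = 62.3°C, outside 52.3–59.1°C ✗ — fails.
Primer 5 (23 nt, A=5 T=5 G=6 C=7): longest run = 3 ✓; Tm = 64.9 + 41·(13 − 16.4)/23 = 58.8°C ✓ — passes.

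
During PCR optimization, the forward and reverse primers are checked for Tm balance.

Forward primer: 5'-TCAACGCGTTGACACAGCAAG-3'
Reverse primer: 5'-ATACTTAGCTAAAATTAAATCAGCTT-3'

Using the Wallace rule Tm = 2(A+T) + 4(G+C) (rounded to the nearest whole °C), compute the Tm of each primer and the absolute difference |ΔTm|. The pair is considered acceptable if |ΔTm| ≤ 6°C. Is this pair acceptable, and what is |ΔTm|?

|ΔTm| = 0°C; the pair is acceptable.

Forward: A=7 T=3 G=5 C=6 → Tm = 2·10 + 4·11 = 64°C.
Reverse: A=11 T=9 G=2 C=4 → Tm = 2·20 + 4·6 = 64°C.
|ΔTm| = |64 − 64| = 0°C, ≤ 6°C.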